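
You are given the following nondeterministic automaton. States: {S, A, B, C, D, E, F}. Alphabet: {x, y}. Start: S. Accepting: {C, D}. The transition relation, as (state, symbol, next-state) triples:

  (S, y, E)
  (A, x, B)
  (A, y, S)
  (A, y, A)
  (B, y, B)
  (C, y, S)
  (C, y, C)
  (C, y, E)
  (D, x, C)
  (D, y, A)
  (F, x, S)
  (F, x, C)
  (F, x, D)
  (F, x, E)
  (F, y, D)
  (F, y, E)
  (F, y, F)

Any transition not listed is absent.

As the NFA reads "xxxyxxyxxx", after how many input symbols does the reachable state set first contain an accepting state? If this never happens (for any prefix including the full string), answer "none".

none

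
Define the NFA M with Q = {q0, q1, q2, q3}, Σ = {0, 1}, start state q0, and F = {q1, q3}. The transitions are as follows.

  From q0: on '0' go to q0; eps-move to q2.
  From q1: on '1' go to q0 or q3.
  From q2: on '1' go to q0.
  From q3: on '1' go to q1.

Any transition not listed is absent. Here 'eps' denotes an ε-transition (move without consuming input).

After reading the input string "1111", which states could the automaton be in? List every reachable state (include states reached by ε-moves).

{q0, q2}

Start: ε-closure({q0}) = {q0, q2}.
Read '1': q0→∅, q2→{q0}; union {q0}; ε-closure = {q0, q2}.
Read '1': q0→∅, q2→{q0}; union {q0}; ε-closure = {q0, q2}.
Read '1': q0→∅, q2→{q0}; union {q0}; ε-closure = {q0, q2}.
Read '1': q0→∅, q2→{q0}; union {q0}; ε-closure = {q0, q2}.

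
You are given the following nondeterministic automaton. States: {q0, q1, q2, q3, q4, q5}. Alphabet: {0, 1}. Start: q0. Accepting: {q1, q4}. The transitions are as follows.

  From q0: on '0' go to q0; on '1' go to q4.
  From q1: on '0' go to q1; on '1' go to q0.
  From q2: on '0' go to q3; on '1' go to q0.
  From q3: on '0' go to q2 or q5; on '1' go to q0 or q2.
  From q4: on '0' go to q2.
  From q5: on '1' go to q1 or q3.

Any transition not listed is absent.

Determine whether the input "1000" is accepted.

No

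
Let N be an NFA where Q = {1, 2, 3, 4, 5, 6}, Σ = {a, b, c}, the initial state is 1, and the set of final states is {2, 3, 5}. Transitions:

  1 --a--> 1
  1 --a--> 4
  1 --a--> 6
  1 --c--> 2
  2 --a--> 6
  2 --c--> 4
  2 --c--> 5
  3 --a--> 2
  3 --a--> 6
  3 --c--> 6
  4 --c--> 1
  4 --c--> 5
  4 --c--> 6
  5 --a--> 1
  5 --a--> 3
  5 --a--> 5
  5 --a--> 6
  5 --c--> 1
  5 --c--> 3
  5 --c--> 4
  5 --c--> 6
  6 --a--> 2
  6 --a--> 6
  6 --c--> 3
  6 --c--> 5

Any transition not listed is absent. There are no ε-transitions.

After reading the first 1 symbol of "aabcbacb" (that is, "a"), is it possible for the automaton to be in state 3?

No

Start in {1}.
Read 'a': {1} → {1, 4, 6}.
State 3 is not in {1, 4, 6}.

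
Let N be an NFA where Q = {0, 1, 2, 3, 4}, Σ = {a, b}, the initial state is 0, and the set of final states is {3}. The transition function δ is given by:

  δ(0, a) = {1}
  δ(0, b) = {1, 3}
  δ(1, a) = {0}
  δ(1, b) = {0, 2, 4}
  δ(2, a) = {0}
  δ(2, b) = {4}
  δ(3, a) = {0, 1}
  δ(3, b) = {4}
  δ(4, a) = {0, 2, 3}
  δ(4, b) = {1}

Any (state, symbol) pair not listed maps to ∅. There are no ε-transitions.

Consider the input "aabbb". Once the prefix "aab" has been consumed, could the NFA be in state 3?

Yes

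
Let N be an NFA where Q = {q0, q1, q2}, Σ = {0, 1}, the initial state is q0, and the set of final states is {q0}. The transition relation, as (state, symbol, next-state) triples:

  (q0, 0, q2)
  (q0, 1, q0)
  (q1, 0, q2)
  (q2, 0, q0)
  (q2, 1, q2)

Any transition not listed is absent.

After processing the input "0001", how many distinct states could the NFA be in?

1

Start in {q0}.
Read '0': q0→{q2}; now {q2}.
Read '0': q2→{q0}; now {q0}.
Read '0': q0→{q2}; now {q2}.
Read '1': q2→{q2}; now {q2}.
That set has 1 state.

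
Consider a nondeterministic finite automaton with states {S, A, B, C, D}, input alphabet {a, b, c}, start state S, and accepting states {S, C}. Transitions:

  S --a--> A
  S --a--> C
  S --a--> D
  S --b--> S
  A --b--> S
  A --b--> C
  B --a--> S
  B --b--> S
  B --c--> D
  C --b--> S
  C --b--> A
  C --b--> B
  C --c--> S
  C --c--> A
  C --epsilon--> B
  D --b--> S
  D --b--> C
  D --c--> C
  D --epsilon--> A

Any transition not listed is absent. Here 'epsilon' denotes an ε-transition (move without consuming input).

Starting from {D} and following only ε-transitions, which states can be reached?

Begin with {D}.
ε-move D → A; add A.

{A, D}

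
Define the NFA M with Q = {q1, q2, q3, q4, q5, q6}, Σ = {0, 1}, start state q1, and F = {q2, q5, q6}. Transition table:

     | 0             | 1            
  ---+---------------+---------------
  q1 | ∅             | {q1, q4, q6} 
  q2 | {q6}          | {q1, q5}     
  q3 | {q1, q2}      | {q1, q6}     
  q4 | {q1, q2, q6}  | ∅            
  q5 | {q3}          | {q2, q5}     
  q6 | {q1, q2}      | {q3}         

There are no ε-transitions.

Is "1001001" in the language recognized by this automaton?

Yes

Start in {q1}.
Read '1': q1→{q1, q4, q6}; now {q1, q4, q6}.
Read '0': q1→∅, q4→{q1, q2, q6}, q6→{q1, q2}; now {q1, q2, q6}.
Read '0': q1→∅, q2→{q6}, q6→{q1, q2}; now {q1, q2, q6}.
Read '1': q1→{q1, q4, q6}, q2→{q1, q5}, q6→{q3}; now {q1, q3, q4, q5, q6}.
Read '0': q1→∅, q3→{q1, q2}, q4→{q1, q2, q6}, q5→{q3}, q6→{q1, q2}; now {q1, q2, q3, q6}.
Read '0': q1→∅, q2→{q6}, q3→{q1, q2}, q6→{q1, q2}; now {q1, q2, q6}.
Read '1': q1→{q1, q4, q6}, q2→{q1, q5}, q6→{q3}; now {q1, q3, q4, q5, q6}.
The final set {q1, q3, q4, q5, q6} contains the accepting states q5, q6.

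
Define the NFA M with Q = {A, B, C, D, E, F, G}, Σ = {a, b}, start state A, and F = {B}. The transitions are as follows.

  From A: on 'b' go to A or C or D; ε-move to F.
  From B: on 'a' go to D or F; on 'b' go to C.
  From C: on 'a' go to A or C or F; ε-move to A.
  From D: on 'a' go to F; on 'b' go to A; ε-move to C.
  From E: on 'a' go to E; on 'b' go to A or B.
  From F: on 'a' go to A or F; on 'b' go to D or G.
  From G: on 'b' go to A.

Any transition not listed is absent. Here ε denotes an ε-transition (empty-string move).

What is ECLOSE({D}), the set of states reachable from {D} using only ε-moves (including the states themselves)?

{A, C, D, F}

Begin with {D}.
ε-move D → C; add C.
ε-move C → A; add A.
ε-move A → F; add F.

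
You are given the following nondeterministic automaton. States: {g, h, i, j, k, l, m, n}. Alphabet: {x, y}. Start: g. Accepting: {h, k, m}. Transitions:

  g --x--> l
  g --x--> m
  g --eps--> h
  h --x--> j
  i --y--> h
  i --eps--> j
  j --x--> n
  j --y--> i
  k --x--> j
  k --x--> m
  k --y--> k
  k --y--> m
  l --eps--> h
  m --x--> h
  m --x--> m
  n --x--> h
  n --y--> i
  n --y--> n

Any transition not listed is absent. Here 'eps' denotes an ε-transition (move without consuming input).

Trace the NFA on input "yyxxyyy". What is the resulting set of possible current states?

Start: ε-closure({g}) = {g, h}.
Read 'y': {g, h} → ∅.
The set is empty and remains empty for the remaining 6 symbols.

∅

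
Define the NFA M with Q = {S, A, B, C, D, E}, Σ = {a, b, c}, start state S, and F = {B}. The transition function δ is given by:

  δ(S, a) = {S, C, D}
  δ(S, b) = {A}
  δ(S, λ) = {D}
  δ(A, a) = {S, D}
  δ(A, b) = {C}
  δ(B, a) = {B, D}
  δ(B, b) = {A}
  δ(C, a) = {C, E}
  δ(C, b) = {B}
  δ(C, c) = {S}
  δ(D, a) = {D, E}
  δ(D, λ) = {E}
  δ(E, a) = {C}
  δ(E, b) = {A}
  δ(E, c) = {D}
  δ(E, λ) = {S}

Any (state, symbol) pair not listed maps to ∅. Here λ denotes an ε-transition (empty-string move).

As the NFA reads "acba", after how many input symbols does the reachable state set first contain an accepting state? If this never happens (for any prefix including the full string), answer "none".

Start: ε-closure({S}) = {S, D, E}.
Read 'a': S→{S, C, D}, D→{D, E}, E→{C}; now {S, C, D, E}.
Read 'c': S→∅, C→{S}, D→∅, E→{D}; union {S, D}; ε-closure = {S, D, E}.
Read 'b': S→{A}, D→∅, E→{A}; now {A}.
Read 'a': A→{S, D}; union {S, D}; ε-closure = {S, D, E}.
No reachable set along the way intersects F.

none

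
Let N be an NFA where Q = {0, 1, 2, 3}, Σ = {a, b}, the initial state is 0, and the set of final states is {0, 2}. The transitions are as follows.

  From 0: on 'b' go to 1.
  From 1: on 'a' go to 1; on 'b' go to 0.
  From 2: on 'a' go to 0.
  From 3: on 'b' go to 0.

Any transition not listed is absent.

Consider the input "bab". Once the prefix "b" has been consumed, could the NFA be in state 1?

Yes

Start in {0}.
Read 'b': 0→{1}; now {1}.
State 1 is in {1}.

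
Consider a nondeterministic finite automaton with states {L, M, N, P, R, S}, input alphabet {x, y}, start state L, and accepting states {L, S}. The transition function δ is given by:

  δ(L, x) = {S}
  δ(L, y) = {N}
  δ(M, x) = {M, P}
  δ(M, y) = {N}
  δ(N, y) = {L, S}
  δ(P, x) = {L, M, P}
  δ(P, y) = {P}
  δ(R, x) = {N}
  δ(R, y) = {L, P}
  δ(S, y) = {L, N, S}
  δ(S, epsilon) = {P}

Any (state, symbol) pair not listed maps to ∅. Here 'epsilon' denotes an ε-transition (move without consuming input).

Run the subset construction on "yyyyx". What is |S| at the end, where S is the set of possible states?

Start in {L}.
Read 'y': {L} → {N}.
Read 'y': {N} → {L, P, S}.
Read 'y': {L, P, S} → {L, N, P, S}.
Read 'y': {L, N, P, S} → {L, N, P, S}.
Read 'x': {L, N, P, S} → {L, M, P, S}.
That set has 4 states.

4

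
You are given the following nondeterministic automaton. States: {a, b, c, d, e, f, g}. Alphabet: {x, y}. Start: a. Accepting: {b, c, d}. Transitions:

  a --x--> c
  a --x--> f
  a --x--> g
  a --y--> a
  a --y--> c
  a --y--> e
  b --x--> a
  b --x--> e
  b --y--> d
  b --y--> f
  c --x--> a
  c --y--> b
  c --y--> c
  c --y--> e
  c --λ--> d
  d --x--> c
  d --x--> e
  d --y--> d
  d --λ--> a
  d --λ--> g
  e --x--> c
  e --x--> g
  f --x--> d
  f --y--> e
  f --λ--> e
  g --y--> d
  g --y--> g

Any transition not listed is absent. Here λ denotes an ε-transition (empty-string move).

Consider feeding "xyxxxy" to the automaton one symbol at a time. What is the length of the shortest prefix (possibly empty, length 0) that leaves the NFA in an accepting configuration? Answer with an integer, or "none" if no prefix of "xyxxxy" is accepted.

Start in {a}.
Read 'x': a→{c, f, g}; union {c, f, g}; ε-closure = {a, c, d, e, f, g}.
None of the earlier sets intersect F, but {a, c, d, e, f, g} does.

1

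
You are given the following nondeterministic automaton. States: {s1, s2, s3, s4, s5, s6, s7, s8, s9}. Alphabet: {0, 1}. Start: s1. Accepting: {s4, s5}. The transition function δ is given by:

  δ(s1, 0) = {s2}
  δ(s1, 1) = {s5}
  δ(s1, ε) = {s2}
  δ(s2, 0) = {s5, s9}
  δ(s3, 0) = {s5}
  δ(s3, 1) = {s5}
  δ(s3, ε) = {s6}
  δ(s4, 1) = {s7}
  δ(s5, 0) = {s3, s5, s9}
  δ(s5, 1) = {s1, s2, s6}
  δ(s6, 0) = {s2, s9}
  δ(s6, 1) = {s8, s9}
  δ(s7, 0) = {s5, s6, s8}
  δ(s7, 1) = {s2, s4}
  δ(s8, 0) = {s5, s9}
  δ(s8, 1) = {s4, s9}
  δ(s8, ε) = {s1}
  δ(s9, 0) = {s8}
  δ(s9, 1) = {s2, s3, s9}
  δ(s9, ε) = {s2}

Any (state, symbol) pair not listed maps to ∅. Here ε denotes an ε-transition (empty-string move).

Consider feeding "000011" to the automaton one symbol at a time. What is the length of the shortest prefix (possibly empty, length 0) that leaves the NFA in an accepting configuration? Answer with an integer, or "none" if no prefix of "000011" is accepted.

1

Start: ε-closure({s1}) = {s1, s2}.
Read '0': s1→{s2}, s2→{s5, s9}; now {s2, s5, s9}.
None of the earlier sets intersect F, but {s2, s5, s9} does.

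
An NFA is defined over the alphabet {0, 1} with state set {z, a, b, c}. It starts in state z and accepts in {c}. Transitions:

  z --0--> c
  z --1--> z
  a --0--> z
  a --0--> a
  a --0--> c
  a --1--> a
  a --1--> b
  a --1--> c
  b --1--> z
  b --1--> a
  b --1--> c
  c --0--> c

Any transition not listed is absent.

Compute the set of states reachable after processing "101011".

∅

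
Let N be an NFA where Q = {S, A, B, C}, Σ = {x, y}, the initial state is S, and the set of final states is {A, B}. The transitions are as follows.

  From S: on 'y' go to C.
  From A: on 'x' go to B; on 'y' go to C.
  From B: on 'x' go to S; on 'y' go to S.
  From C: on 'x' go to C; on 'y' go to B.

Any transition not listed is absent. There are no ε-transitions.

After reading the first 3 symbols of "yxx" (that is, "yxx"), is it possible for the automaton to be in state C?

Start in {S}.
Read 'y': S→{C}; now {C}.
Read 'x': C→{C}; now {C}.
Read 'x': C→{C}; now {C}.
State C is in {C}.

Yes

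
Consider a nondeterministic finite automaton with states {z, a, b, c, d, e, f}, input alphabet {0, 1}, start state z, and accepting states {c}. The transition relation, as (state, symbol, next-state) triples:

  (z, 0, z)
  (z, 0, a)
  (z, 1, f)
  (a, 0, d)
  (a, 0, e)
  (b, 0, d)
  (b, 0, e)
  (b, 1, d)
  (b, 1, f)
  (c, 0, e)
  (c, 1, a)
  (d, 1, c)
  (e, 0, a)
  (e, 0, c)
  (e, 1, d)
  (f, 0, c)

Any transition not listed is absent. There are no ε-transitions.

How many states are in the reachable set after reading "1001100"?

2

Start in {z}.
Read '1': {z} → {f}.
Read '0': {f} → {c}.
Read '0': {c} → {e}.
Read '1': {e} → {d}.
Read '1': {d} → {c}.
Read '0': {c} → {e}.
Read '0': {e} → {a, c}.
That set has 2 states.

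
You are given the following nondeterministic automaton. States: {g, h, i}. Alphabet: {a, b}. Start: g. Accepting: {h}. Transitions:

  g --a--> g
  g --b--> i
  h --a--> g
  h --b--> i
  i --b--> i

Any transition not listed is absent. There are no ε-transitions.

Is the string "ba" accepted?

No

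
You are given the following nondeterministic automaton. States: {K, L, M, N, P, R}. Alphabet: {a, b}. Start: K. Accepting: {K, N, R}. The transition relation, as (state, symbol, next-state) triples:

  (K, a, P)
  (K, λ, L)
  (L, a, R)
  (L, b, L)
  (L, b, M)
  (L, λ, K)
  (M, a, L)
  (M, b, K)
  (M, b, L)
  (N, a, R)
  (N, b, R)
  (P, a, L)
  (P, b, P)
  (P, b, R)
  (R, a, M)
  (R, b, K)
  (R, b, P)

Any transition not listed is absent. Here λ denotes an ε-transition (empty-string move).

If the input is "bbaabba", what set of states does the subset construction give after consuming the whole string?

Start: ε-closure({K}) = {K, L}.
Read 'b': K→∅, L→{L, M}; union {L, M}; ε-closure = {K, L, M}.
Read 'b': K→∅, L→{L, M}, M→{K, L}; now {K, L, M}.
Read 'a': K→{P}, L→{R}, M→{L}; union {L, P, R}; ε-closure = {K, L, P, R}.
Read 'a': K→{P}, L→{R}, P→{L}, R→{M}; union {L, M, P, R}; ε-closure = {K, L, M, P, R}.
Read 'b': K→∅, L→{L, M}, M→{K, L}, P→{P, R}, R→{K, P}; now {K, L, M, P, R}.
Read 'b': K→∅, L→{L, M}, M→{K, L}, P→{P, R}, R→{K, P}; now {K, L, M, P, R}.
Read 'a': K→{P}, L→{R}, M→{L}, P→{L}, R→{M}; union {L, M, P, R}; ε-closure = {K, L, M, P, R}.

{K, L, M, P, R}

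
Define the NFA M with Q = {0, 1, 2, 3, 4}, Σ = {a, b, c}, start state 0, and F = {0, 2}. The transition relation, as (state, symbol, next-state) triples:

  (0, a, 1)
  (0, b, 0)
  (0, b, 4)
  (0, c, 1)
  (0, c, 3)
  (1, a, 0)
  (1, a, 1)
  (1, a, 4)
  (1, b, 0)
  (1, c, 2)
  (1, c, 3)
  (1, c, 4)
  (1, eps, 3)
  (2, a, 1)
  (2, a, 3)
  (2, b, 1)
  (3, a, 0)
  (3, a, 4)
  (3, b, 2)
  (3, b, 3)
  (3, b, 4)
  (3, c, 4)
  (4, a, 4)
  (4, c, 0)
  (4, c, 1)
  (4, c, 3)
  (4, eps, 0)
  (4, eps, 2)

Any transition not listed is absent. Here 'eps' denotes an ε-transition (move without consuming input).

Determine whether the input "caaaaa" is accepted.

Start in {0}.
Read 'c': 0→{1, 3}; now {1, 3}.
Read 'a': 1→{0, 1, 4}, 3→{0, 4}; union {0, 1, 4}; ε-closure = {0, 1, 2, 3, 4}.
Read 'a': 0→{1}, 1→{0, 1, 4}, 2→{1, 3}, 3→{0, 4}, 4→{4}; union {0, 1, 3, 4}; ε-closure = {0, 1, 2, 3, 4}.
Read 'a': 0→{1}, 1→{0, 1, 4}, 2→{1, 3}, 3→{0, 4}, 4→{4}; union {0, 1, 3, 4}; ε-closure = {0, 1, 2, 3, 4}.
Read 'a': 0→{1}, 1→{0, 1, 4}, 2→{1, 3}, 3→{0, 4}, 4→{4}; union {0, 1, 3, 4}; ε-closure = {0, 1, 2, 3, 4}.
Read 'a': 0→{1}, 1→{0, 1, 4}, 2→{1, 3}, 3→{0, 4}, 4→{4}; union {0, 1, 3, 4}; ε-closure = {0, 1, 2, 3, 4}.
The final set {0, 1, 2, 3, 4} contains the accepting states 0, 2.

Yes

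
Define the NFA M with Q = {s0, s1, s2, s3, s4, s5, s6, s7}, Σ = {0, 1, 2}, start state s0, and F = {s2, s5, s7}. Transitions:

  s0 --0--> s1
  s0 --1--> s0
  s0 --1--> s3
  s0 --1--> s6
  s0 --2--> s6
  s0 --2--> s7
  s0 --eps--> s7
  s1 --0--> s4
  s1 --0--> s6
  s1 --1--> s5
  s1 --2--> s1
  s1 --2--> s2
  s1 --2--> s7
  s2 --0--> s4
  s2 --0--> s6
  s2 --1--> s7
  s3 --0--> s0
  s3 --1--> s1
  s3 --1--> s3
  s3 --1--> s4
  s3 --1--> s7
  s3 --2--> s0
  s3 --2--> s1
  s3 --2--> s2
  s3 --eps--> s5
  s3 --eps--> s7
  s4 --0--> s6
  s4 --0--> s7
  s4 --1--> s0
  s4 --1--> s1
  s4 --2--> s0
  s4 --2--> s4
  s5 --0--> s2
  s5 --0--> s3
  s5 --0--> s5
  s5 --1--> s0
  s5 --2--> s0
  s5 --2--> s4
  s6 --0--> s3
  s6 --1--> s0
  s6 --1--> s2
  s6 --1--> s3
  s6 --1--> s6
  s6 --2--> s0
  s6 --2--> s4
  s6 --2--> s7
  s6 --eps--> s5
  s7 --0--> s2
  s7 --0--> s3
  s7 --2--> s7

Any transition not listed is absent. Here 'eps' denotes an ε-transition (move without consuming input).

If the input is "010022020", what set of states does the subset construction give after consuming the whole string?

{s1, s2, s3, s4, s5, s6, s7}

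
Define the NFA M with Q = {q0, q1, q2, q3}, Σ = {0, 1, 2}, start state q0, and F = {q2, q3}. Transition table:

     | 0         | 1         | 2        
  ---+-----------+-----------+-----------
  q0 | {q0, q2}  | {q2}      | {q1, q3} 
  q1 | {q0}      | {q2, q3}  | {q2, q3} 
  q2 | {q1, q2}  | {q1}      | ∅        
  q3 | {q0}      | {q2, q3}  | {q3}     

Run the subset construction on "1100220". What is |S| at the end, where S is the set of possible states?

3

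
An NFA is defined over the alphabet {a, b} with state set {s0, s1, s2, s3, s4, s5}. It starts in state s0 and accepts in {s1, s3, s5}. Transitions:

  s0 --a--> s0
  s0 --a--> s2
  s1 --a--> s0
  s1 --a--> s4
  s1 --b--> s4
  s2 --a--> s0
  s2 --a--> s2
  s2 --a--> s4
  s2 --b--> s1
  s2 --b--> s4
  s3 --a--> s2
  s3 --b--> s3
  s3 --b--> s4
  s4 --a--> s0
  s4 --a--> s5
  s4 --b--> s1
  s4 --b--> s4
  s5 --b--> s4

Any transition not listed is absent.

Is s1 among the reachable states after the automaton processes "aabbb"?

Yes

Start in {s0}.
Read 'a': {s0} → {s0, s2}.
Read 'a': {s0, s2} → {s0, s2, s4}.
Read 'b': {s0, s2, s4} → {s1, s4}.
Read 'b': {s1, s4} → {s1, s4}.
Read 'b': {s1, s4} → {s1, s4}.
State s1 is in {s1, s4}.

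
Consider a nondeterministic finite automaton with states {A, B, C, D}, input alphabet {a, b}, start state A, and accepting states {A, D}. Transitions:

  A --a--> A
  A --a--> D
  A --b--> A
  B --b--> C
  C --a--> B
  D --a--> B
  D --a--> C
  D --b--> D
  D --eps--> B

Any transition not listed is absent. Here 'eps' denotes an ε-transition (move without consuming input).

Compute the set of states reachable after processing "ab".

{A, B, C, D}

Start in {A}.
Read 'a': A→{A, D}; union {A, D}; ε-closure = {A, B, D}.
Read 'b': A→{A}, B→{C}, D→{D}; union {A, C, D}; ε-closure = {A, B, C, D}.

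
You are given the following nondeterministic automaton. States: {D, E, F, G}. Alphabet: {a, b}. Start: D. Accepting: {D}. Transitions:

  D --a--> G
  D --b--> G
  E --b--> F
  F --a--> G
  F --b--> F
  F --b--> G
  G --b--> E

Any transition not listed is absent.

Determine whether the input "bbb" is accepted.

Start in {D}.
Read 'b': D→{G}; now {G}.
Read 'b': G→{E}; now {E}.
Read 'b': E→{F}; now {F}.
The final set {F} contains no accepting state.

No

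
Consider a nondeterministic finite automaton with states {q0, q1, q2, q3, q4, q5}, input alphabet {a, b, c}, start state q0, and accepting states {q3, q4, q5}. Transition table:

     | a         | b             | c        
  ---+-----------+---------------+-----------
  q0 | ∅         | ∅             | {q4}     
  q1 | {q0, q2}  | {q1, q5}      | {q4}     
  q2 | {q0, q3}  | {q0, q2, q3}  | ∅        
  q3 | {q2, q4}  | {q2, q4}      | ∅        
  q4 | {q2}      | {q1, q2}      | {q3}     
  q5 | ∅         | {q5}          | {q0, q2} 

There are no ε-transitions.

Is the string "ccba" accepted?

Start in {q0}.
Read 'c': q0→{q4}; now {q4}.
Read 'c': q4→{q3}; now {q3}.
Read 'b': q3→{q2, q4}; now {q2, q4}.
Read 'a': q2→{q0, q3}, q4→{q2}; now {q0, q2, q3}.
The final set {q0, q2, q3} contains the accepting state q3.

Yes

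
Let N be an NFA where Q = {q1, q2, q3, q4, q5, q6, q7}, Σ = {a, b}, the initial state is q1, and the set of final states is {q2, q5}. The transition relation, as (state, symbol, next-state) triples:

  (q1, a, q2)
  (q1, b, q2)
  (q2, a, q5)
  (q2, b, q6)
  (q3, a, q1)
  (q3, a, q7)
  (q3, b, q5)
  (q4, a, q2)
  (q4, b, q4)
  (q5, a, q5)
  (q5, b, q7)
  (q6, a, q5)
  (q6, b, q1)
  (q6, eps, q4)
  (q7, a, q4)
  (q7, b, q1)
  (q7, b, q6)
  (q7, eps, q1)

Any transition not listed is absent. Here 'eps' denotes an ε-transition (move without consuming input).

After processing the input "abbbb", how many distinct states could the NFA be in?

2

Start in {q1}.
Read 'a': q1→{q2}; now {q2}.
Read 'b': q2→{q6}; union {q6}; ε-closure = {q4, q6}.
Read 'b': q4→{q4}, q6→{q1}; now {q1, q4}.
Read 'b': q1→{q2}, q4→{q4}; now {q2, q4}.
Read 'b': q2→{q6}, q4→{q4}; now {q4, q6}.
That set has 2 states.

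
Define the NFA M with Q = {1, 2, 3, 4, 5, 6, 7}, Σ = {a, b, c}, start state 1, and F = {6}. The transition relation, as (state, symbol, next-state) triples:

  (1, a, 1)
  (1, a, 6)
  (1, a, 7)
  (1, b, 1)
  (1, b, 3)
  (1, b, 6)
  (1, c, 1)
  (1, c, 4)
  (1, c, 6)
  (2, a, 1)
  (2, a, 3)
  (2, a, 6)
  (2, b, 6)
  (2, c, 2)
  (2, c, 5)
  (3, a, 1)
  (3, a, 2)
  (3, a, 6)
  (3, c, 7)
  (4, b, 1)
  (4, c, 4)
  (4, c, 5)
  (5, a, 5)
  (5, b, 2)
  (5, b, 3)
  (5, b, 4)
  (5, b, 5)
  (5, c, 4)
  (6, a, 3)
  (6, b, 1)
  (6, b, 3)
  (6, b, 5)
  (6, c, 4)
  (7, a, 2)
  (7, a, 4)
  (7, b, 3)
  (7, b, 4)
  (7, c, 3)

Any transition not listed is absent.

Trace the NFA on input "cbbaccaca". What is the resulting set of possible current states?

{1, 2, 3, 4, 5, 6, 7}

Start in {1}.
Read 'c': 1→{1, 4, 6}; now {1, 4, 6}.
Read 'b': 1→{1, 3, 6}, 4→{1}, 6→{1, 3, 5}; now {1, 3, 5, 6}.
Read 'b': 1→{1, 3, 6}, 3→∅, 5→{2, 3, 4, 5}, 6→{1, 3, 5}; now {1, 2, 3, 4, 5, 6}.
Read 'a': 1→{1, 6, 7}, 2→{1, 3, 6}, 3→{1, 2, 6}, 4→∅, 5→{5}, 6→{3}; now {1, 2, 3, 5, 6, 7}.
Read 'c': 1→{1, 4, 6}, 2→{2, 5}, 3→{7}, 5→{4}, 6→{4}, 7→{3}; now {1, 2, 3, 4, 5, 6, 7}.
Read 'c': 1→{1, 4, 6}, 2→{2, 5}, 3→{7}, 4→{4, 5}, 5→{4}, 6→{4}, 7→{3}; now {1, 2, 3, 4, 5, 6, 7}.
Read 'a': 1→{1, 6, 7}, 2→{1, 3, 6}, 3→{1, 2, 6}, 4→∅, 5→{5}, 6→{3}, 7→{2, 4}; now {1, 2, 3, 4, 5, 6, 7}.
Read 'c': 1→{1, 4, 6}, 2→{2, 5}, 3→{7}, 4→{4, 5}, 5→{4}, 6→{4}, 7→{3}; now {1, 2, 3, 4, 5, 6, 7}.
Read 'a': 1→{1, 6, 7}, 2→{1, 3, 6}, 3→{1, 2, 6}, 4→∅, 5→{5}, 6→{3}, 7→{2, 4}; now {1, 2, 3, 4, 5, 6, 7}.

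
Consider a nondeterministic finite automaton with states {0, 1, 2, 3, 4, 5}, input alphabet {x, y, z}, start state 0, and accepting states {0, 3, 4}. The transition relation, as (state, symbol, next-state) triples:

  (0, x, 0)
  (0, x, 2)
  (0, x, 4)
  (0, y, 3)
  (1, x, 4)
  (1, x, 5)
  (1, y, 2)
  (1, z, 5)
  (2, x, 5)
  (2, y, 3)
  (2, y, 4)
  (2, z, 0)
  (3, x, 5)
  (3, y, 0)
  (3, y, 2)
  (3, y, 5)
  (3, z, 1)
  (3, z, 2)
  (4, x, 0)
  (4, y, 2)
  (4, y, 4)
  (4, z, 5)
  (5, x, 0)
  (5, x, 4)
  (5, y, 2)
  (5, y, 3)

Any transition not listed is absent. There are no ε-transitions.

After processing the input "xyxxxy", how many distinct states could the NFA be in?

3

Start in {0}.
Read 'x': 0→{0, 2, 4}; now {0, 2, 4}.
Read 'y': 0→{3}, 2→{3, 4}, 4→{2, 4}; now {2, 3, 4}.
Read 'x': 2→{5}, 3→{5}, 4→{0}; now {0, 5}.
Read 'x': 0→{0, 2, 4}, 5→{0, 4}; now {0, 2, 4}.
Read 'x': 0→{0, 2, 4}, 2→{5}, 4→{0}; now {0, 2, 4, 5}.
Read 'y': 0→{3}, 2→{3, 4}, 4→{2, 4}, 5→{2, 3}; now {2, 3, 4}.
That set has 3 states.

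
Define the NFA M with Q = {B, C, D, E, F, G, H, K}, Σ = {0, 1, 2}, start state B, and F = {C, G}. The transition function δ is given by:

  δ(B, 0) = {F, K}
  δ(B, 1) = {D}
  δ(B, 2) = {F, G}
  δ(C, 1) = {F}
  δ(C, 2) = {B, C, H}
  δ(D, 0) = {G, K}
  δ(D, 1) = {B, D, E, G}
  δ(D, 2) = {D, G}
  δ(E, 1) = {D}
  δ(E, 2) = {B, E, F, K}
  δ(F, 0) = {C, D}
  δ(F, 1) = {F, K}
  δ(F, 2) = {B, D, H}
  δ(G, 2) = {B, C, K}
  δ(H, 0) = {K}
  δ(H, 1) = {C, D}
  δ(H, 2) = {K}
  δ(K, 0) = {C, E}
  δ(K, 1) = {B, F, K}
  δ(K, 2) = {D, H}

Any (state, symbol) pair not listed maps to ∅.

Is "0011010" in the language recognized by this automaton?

Start in {B}.
Read '0': B→{F, K}; now {F, K}.
Read '0': F→{C, D}, K→{C, E}; now {C, D, E}.
Read '1': C→{F}, D→{B, D, E, G}, E→{D}; now {B, D, E, F, G}.
Read '1': B→{D}, D→{B, D, E, G}, E→{D}, F→{F, K}, G→∅; now {B, D, E, F, G, K}.
Read '0': B→{F, K}, D→{G, K}, E→∅, F→{C, D}, G→∅, K→{C, E}; now {C, D, E, F, G, K}.
Read '1': C→{F}, D→{B, D, E, G}, E→{D}, F→{F, K}, G→∅, K→{B, F, K}; now {B, D, E, F, G, K}.
Read '0': B→{F, K}, D→{G, K}, E→∅, F→{C, D}, G→∅, K→{C, E}; now {C, D, E, F, G, K}.
The final set {C, D, E, F, G, K} contains the accepting states C, G.

Yes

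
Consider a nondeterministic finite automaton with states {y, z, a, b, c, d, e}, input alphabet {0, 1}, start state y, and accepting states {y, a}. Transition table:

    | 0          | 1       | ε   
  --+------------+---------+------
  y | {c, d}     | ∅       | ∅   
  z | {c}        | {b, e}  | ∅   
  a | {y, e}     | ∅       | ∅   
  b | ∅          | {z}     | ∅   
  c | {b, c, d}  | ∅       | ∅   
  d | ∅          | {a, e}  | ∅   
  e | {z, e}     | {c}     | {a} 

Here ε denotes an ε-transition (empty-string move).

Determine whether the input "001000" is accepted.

Yes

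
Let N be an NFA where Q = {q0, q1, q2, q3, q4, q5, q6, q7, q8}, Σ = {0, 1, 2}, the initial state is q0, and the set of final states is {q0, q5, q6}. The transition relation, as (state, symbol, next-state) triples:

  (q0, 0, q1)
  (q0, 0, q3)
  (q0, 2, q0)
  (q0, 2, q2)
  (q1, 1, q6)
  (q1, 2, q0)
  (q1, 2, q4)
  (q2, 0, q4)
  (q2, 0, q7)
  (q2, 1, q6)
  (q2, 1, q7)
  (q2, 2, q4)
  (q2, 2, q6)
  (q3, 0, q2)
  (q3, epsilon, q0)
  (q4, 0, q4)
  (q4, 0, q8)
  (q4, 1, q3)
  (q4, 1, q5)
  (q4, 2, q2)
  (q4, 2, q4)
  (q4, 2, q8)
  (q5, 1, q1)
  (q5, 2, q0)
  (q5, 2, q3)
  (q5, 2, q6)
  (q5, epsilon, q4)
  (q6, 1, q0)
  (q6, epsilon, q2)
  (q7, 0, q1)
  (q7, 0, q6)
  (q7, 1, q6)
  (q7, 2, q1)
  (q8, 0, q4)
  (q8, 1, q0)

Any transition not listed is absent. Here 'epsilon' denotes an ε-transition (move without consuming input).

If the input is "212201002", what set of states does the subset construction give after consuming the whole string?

Start in {q0}.
Read '2': q0→{q0, q2}; now {q0, q2}.
Read '1': q0→∅, q2→{q6, q7}; union {q6, q7}; ε-closure = {q2, q6, q7}.
Read '2': q2→{q4, q6}, q6→∅, q7→{q1}; union {q1, q4, q6}; ε-closure = {q1, q2, q4, q6}.
Read '2': q1→{q0, q4}, q2→{q4, q6}, q4→{q2, q4, q8}, q6→∅; now {q0, q2, q4, q6, q8}.
Read '0': q0→{q1, q3}, q2→{q4, q7}, q4→{q4, q8}, q6→∅, q8→{q4}; union {q1, q3, q4, q7, q8}; ε-closure = {q0, q1, q3, q4, q7, q8}.
Read '1': q0→∅, q1→{q6}, q3→∅, q4→{q3, q5}, q7→{q6}, q8→{q0}; union {q0, q3, q5, q6}; ε-closure = {q0, q2, q3, q4, q5, q6}.
Read '0': q0→{q1, q3}, q2→{q4, q7}, q3→{q2}, q4→{q4, q8}, q5→∅, q6→∅; union {q1, q2, q3, q4, q7, q8}; ε-closure = {q0, q1, q2, q3, q4, q7, q8}.
Read '0': q0→{q1, q3}, q1→∅, q2→{q4, q7}, q3→{q2}, q4→{q4, q8}, q7→{q1, q6}, q8→{q4}; union {q1, q2, q3, q4, q6, q7, q8}; ε-closure = {q0, q1, q2, q3, q4, q6, q7, q8}.
Read '2': q0→{q0, q2}, q1→{q0, q4}, q2→{q4, q6}, q3→∅, q4→{q2, q4, q8}, q6→∅, q7→{q1}, q8→∅; now {q0, q1, q2, q4, q6, q8}.

{q0, q1, q2, q4, q6, q8}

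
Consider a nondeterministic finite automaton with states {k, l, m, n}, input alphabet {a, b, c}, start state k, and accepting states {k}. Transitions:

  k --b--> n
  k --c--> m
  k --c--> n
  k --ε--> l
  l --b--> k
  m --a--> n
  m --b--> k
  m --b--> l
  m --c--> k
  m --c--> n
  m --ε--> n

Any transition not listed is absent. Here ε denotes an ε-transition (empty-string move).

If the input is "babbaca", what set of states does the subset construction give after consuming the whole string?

Start: ε-closure({k}) = {k, l}.
Read 'b': k→{n}, l→{k}; union {k, n}; ε-closure = {k, l, n}.
Read 'a': k→∅, l→∅, n→∅; now ∅.
The set is empty and remains empty for the remaining 5 symbols.

∅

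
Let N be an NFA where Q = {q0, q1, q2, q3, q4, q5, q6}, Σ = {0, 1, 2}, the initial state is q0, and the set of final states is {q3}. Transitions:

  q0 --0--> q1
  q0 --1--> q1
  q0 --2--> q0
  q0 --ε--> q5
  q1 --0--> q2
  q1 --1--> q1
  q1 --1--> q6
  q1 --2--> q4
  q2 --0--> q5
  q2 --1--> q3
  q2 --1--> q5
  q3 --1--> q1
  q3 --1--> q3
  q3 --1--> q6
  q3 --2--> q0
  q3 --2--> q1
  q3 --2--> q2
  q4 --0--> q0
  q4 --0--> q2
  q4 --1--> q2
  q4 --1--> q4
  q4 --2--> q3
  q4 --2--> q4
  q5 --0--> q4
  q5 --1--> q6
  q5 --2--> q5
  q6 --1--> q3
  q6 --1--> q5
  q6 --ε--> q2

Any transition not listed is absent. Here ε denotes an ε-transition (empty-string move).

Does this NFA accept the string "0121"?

Yes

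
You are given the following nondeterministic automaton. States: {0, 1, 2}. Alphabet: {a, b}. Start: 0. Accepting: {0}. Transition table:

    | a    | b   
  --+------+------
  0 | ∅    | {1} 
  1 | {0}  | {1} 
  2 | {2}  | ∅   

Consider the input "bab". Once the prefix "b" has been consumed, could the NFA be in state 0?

No

Start in {0}.
Read 'b': {0} → {1}.
State 0 is not in {1}.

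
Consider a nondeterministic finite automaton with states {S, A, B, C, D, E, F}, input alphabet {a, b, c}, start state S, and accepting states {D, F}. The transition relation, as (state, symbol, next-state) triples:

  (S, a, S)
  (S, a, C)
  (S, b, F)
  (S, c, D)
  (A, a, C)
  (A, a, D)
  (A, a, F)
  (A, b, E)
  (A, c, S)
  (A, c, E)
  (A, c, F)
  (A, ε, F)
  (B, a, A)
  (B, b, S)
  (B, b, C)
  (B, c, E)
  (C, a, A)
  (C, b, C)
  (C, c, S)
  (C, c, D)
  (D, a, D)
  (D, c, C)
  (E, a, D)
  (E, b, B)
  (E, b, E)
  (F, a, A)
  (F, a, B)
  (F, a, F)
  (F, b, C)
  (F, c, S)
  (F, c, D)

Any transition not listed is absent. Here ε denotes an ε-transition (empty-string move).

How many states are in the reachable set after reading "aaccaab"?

4

Start in {S}.
Read 'a': S→{S, C}; now {S, C}.
Read 'a': S→{S, C}, C→{A}; union {S, A, C}; ε-closure = {S, A, C, F}.
Read 'c': S→{D}, A→{S, E, F}, C→{S, D}, F→{S, D}; now {S, D, E, F}.
Read 'c': S→{D}, D→{C}, E→∅, F→{S, D}; now {S, C, D}.
Read 'a': S→{S, C}, C→{A}, D→{D}; union {S, A, C, D}; ε-closure = {S, A, C, D, F}.
Read 'a': S→{S, C}, A→{C, D, F}, C→{A}, D→{D}, F→{A, B, F}; now {S, A, B, C, D, F}.
Read 'b': S→{F}, A→{E}, B→{S, C}, C→{C}, D→∅, F→{C}; now {S, C, E, F}.
That set has 4 states.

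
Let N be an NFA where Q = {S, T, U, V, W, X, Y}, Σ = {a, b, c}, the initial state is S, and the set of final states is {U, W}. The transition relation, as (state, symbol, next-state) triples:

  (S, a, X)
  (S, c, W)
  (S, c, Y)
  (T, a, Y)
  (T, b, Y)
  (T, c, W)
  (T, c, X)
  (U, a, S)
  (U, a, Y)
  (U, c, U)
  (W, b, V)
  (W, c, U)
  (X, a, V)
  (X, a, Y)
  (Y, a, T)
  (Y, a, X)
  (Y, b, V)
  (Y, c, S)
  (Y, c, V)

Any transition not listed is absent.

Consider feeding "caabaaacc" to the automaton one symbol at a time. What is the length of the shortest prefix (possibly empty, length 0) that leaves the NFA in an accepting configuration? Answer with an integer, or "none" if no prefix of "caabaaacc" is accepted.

1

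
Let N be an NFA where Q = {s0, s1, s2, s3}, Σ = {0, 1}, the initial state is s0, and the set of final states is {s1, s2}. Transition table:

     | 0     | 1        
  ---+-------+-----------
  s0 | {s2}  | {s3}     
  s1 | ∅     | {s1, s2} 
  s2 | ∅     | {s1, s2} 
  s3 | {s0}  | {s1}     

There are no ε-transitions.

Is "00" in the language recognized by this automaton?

Start in {s0}.
Read '0': s0→{s2}; now {s2}.
Read '0': s2→∅; now ∅.
The final set ∅ contains no accepting state.

No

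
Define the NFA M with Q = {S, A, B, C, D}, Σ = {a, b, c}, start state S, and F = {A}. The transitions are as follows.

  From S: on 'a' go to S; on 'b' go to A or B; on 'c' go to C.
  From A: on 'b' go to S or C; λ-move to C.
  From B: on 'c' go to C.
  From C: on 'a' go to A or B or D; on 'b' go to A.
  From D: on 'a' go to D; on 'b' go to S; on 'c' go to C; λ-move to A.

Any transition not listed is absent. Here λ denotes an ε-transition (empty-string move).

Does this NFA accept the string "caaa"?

Yes

Start in {S}.
Read 'c': S→{C}; now {C}.
Read 'a': C→{A, B, D}; union {A, B, D}; ε-closure = {A, B, C, D}.
Read 'a': A→∅, B→∅, C→{A, B, D}, D→{D}; union {A, B, D}; ε-closure = {A, B, C, D}.
Read 'a': A→∅, B→∅, C→{A, B, D}, D→{D}; union {A, B, D}; ε-closure = {A, B, C, D}.
The final set {A, B, C, D} contains the accepting state A.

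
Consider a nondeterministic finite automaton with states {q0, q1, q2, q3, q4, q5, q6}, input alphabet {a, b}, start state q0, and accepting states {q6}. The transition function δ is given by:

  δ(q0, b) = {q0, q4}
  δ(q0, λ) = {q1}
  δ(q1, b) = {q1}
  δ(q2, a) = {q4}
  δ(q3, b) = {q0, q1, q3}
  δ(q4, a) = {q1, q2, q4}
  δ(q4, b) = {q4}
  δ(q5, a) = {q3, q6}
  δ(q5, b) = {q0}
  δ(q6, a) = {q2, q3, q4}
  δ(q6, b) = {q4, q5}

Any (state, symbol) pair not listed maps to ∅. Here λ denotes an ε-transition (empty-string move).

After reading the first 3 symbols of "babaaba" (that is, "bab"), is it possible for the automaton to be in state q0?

Start: ε-closure({q0}) = {q0, q1}.
Read 'b': q0→{q0, q4}, q1→{q1}; now {q0, q1, q4}.
Read 'a': q0→∅, q1→∅, q4→{q1, q2, q4}; now {q1, q2, q4}.
Read 'b': q1→{q1}, q2→∅, q4→{q4}; now {q1, q4}.
State q0 is not in {q1, q4}.

No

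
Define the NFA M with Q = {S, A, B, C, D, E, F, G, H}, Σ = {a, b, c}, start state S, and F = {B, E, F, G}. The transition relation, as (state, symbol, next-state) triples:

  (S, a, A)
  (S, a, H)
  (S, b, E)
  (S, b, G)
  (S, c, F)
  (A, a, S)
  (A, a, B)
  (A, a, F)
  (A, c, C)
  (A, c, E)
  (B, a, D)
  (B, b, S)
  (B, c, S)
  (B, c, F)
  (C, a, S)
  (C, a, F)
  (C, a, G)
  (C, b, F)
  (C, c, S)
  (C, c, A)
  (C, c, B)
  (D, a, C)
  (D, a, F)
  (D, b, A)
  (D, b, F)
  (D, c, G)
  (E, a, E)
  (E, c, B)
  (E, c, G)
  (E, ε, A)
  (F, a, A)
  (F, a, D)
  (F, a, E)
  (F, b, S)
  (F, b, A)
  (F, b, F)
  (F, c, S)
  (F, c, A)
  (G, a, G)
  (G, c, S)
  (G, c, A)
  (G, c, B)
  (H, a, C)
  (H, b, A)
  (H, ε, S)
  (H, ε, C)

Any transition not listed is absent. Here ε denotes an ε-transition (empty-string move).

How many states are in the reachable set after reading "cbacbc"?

Start in {S}.
Read 'c': S→{F}; now {F}.
Read 'b': F→{S, A, F}; now {S, A, F}.
Read 'a': S→{A, H}, A→{S, B, F}, F→{A, D, E}; union {S, A, B, D, E, F, H}; ε-closure = {S, A, B, C, D, E, F, H}.
Read 'c': S→{F}, A→{C, E}, B→{S, F}, C→{S, A, B}, D→{G}, E→{B, G}, F→{S, A}, H→∅; now {S, A, B, C, E, F, G}.
Read 'b': S→{E, G}, A→∅, B→{S}, C→{F}, E→∅, F→{S, A, F}, G→∅; now {S, A, E, F, G}.
Read 'c': S→{F}, A→{C, E}, E→{B, G}, F→{S, A}, G→{S, A, B}; now {S, A, B, C, E, F, G}.
That set has 7 states.

7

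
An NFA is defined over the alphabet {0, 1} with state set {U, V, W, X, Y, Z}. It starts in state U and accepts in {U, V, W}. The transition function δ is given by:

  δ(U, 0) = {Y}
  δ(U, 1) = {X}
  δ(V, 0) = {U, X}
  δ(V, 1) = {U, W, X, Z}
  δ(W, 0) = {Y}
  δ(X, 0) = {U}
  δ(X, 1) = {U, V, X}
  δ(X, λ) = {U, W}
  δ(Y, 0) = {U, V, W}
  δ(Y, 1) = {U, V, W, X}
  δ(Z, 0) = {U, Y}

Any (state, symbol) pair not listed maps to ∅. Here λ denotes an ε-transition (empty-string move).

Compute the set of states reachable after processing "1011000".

Start in {U}.
Read '1': {U} → {U, W, X}.
Read '0': {U, W, X} → {U, Y}.
Read '1': {U, Y} → {U, V, W, X}.
Read '1': {U, V, W, X} → {U, V, W, X, Z}.
Read '0': {U, V, W, X, Z} → {U, W, X, Y}.
Read '0': {U, W, X, Y} → {U, V, W, Y}.
Read '0': {U, V, W, Y} → {U, V, W, X, Y}.

{U, V, W, X, Y}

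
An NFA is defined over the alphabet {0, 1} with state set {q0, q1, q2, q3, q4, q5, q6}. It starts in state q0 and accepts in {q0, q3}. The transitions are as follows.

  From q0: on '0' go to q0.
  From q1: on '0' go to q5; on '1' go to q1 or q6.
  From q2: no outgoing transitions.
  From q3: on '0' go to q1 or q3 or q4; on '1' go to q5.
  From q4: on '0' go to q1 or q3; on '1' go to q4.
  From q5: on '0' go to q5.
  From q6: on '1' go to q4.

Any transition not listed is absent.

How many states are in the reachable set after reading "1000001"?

0

Start in {q0}.
Read '1': q0→∅; now ∅.
The set is empty and remains empty for the remaining 6 symbols.
That set has 0 states.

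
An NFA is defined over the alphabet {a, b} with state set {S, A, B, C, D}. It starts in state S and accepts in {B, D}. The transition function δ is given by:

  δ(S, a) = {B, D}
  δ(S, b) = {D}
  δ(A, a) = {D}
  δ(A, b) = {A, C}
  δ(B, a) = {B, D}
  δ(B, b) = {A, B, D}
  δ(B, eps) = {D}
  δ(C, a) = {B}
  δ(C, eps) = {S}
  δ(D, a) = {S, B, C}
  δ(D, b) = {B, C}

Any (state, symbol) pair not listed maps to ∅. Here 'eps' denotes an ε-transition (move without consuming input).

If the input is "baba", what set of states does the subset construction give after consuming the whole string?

Start in {S}.
Read 'b': S→{D}; now {D}.
Read 'a': D→{S, B, C}; union {S, B, C}; ε-closure = {S, B, C, D}.
Read 'b': S→{D}, B→{A, B, D}, C→∅, D→{B, C}; union {A, B, C, D}; ε-closure = {S, A, B, C, D}.
Read 'a': S→{B, D}, A→{D}, B→{B, D}, C→{B}, D→{S, B, C}; now {S, B, C, D}.

{S, B, C, D}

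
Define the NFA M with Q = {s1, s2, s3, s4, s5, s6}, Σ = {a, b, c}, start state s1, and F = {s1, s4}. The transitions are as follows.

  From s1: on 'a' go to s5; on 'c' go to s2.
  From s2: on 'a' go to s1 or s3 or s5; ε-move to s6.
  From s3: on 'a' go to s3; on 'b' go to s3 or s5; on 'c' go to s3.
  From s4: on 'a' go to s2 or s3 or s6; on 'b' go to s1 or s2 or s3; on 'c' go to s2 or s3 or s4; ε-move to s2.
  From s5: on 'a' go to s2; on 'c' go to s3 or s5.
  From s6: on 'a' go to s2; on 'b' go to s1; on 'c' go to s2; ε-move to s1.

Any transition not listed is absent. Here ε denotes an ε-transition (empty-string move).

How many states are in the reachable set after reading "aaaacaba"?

Start in {s1}.
Read 'a': {s1} → {s5}.
Read 'a': {s5} → {s1, s2, s6}.
Read 'a': {s1, s2, s6} → {s1, s2, s3, s5, s6}.
Read 'a': {s1, s2, s3, s5, s6} → {s1, s2, s3, s5, s6}.
Read 'c': {s1, s2, s3, s5, s6} → {s1, s2, s3, s5, s6}.
Read 'a': {s1, s2, s3, s5, s6} → {s1, s2, s3, s5, s6}.
Read 'b': {s1, s2, s3, s5, s6} → {s1, s3, s5}.
Read 'a': {s1, s3, s5} → {s1, s2, s3, s5, s6}.
That set has 5 states.

5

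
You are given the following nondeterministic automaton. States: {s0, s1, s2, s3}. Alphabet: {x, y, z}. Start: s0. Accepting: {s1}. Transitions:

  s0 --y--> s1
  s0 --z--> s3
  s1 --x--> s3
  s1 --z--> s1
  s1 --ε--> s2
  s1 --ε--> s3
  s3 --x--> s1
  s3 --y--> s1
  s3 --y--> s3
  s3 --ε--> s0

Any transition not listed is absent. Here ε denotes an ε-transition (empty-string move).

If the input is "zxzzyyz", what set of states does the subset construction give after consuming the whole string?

{s0, s1, s2, s3}

Start in {s0}.
Read 'z': s0→{s3}; union {s3}; ε-closure = {s0, s3}.
Read 'x': s0→∅, s3→{s1}; union {s1}; ε-closure = {s0, s1, s2, s3}.
Read 'z': s0→{s3}, s1→{s1}, s2→∅, s3→∅; union {s1, s3}; ε-closure = {s0, s1, s2, s3}.
Read 'z': s0→{s3}, s1→{s1}, s2→∅, s3→∅; union {s1, s3}; ε-closure = {s0, s1, s2, s3}.
Read 'y': s0→{s1}, s1→∅, s2→∅, s3→{s1, s3}; union {s1, s3}; ε-closure = {s0, s1, s2, s3}.
Read 'y': s0→{s1}, s1→∅, s2→∅, s3→{s1, s3}; union {s1, s3}; ε-closure = {s0, s1, s2, s3}.
Read 'z': s0→{s3}, s1→{s1}, s2→∅, s3→∅; union {s1, s3}; ε-closure = {s0, s1, s2, s3}.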